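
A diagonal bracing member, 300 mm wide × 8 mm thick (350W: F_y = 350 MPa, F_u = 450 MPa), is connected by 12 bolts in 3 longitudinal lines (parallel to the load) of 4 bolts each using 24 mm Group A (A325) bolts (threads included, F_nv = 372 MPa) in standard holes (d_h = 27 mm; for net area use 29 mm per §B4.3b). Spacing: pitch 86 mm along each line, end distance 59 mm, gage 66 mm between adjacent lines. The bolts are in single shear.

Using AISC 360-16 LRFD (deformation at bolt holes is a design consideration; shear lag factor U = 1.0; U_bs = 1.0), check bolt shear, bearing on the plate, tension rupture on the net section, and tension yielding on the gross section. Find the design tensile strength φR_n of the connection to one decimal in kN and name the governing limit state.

575.1 kN (net-section rupture governs)

Bolt shear: A_b = π(24)²/4 = 452.39 mm². φR_n = 0.75 × 372 × 452.39 × 12 × 1 = 1514.6 kN.
Bearing (8 mm plate, F_u = 450 MPa): end bolts L_c = 59 − 27/2 = 45.5, R_n = min(1.2×45.5×8×450, 2.4×24×8×450) = 196.56 kN/bolt; interior L_c = 86 − 27 = 59, R_n = 207.36 kN/bolt. φR_n = 0.75 × (3×196.56 + 9×207.36) = 1841.9 kN.
Tension rupture (net): A_n = (300 − 3×29)×8 = 1704 mm² (U = 1.0, A_e = A_n). φR_n = 0.75 × 450 × 1704 = 575.1 kN.
Tension yield (gross): A_g = 300×8 = 2400 mm². φR_n = 0.90 × 350 × 2400 = 756.0 kN.
Governing: min(1514.6, 1841.9, 575.1, 756.0) = 575.1 kN → net-section rupture.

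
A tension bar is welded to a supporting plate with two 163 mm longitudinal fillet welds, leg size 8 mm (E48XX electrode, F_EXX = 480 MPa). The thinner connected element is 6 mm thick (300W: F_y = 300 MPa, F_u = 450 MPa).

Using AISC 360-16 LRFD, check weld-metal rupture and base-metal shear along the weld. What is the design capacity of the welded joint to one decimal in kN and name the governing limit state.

352.1 kN (base-metal shear governs)

Weld metal: throat = 0.707×8 = 5.656 mm, L = 2×163 = 326 mm. φR_n = 0.75 × 0.6 × 480 × 5.656 × 326 = 398.3 kN.
Base metal shear (6 mm plate): yield φR_n = 1.0×0.6×300×6×326 = 352.1 kN; rupture φR_n = 0.75×0.6×450×6×326 = 396.1 kN; take 352.1 kN (yield).
Governing: min(398.3, 352.1) = 352.1 kN → base-metal shear.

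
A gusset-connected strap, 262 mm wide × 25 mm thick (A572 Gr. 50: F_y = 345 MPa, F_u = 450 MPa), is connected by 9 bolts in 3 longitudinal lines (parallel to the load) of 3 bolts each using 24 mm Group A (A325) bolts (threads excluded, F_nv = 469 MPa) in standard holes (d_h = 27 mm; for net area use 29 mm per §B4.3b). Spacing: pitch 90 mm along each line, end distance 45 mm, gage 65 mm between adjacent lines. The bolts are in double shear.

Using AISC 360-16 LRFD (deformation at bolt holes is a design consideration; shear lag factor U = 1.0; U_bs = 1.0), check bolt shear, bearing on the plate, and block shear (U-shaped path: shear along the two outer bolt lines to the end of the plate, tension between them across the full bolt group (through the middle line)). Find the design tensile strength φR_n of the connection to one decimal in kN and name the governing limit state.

Bolt shear: A_b = π(24)²/4 = 452.39 mm². φR_n = 0.75 × 469 × 452.39 × 9 × 2 = 2864.3 kN.
Bearing (25 mm plate, F_u = 450 MPa): end bolts L_c = 45 − 27/2 = 31.5, R_n = min(1.2×31.5×25×450, 2.4×24×25×450) = 425.25 kN/bolt; interior L_c = 90 − 27 = 63, R_n = 648 kN/bolt. φR_n = 0.75 × (3×425.25 + 6×648) = 3872.8 kN.
Block shear: shear path 2×[45+2×90] = 2×225 mm, A_gv = 11250, A_nv = 2×(225 − 2.5×29)×25 = 7625 mm²; tension across gage: (130 − 2×29)×25 = 1800 mm². R_n = min(0.6×450×7625, 0.6×345×11250) + 1.0×450×1800 = min(2058.8, 2328.8) + 810 = 2868.8 kN. φR_n = 0.75 × 2868.8 = 2151.6 kN.
Governing: min(2864.3, 3872.8, 2151.6) = 2151.6 kN → block shear.

2151.6 kN (block shear governs)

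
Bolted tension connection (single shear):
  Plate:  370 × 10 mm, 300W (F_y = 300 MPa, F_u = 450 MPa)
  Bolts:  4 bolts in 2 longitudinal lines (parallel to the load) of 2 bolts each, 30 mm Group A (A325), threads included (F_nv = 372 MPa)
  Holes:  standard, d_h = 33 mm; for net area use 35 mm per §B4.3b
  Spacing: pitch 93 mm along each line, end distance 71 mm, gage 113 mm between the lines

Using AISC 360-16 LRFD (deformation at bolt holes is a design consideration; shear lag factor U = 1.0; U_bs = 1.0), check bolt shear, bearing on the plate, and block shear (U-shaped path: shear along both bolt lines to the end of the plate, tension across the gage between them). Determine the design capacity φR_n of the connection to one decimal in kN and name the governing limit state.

706.1 kN (block shear governs)

Bolt shear: A_b = π(30)²/4 = 706.86 mm². φR_n = 0.75 × 372 × 706.86 × 4 × 1 = 788.9 kN.
Bearing (10 mm plate, F_u = 450 MPa): end bolts L_c = 71 − 33/2 = 54.5, R_n = min(1.2×54.5×10×450, 2.4×30×10×450) = 294.3 kN/bolt; interior L_c = 93 − 33 = 60, R_n = 324 kN/bolt. φR_n = 0.75 × (2×294.3 + 2×324) = 927.5 kN.
Block shear: shear path 2×[71+1×93] = 2×164 mm, A_gv = 3280, A_nv = 2×(164 − 1.5×35)×10 = 2230 mm²; tension across gage: (113 − 1×35)×10 = 780 mm². R_n = min(0.6×450×2230, 0.6×300×3280) + 1.0×450×780 = min(602.1, 590.4) + 351 = 941.4 kN. φR_n = 0.75 × 941.4 = 706.1 kN.
Governing: min(788.9, 927.5, 706.1) = 706.1 kN → block shear.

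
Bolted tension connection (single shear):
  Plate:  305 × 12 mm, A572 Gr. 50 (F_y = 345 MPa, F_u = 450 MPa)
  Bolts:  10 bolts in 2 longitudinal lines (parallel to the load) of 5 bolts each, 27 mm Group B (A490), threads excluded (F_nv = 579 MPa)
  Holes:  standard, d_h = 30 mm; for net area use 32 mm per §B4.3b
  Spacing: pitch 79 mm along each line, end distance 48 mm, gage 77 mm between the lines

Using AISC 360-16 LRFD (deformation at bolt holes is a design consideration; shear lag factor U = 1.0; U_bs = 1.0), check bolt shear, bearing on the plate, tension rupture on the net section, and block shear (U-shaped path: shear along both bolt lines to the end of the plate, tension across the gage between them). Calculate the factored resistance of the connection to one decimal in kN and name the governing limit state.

976.1 kN (net-section rupture governs)

Bolt shear: A_b = π(27)²/4 = 572.56 mm². φR_n = 0.75 × 579 × 572.56 × 10 × 1 = 2486.3 kN.
Bearing (12 mm plate, F_u = 450 MPa): end bolts L_c = 48 − 30/2 = 33, R_n = min(1.2×33×12×450, 2.4×27×12×450) = 213.84 kN/bolt; interior L_c = 79 − 30 = 49, R_n = 317.52 kN/bolt. φR_n = 0.75 × (2×213.84 + 8×317.52) = 2225.9 kN.
Tension rupture (net): A_n = (305 − 2×32)×12 = 2892 mm² (U = 1.0, A_e = A_n). φR_n = 0.75 × 450 × 2892 = 976.1 kN.
Block shear: shear path 2×[48+4×79] = 2×364 mm, A_gv = 8736, A_nv = 2×(364 − 4.5×32)×12 = 5280 mm²; tension across gage: (77 − 1×32)×12 = 540 mm². R_n = min(0.6×450×5280, 0.6×345×8736) + 1.0×450×540 = min(1425.6, 1808.4) + 243 = 1668.6 kN. φR_n = 0.75 × 1668.6 = 1251.5 kN.
Governing: min(2486.3, 2225.9, 976.1, 1251.5) = 976.1 kN → net-section rupture.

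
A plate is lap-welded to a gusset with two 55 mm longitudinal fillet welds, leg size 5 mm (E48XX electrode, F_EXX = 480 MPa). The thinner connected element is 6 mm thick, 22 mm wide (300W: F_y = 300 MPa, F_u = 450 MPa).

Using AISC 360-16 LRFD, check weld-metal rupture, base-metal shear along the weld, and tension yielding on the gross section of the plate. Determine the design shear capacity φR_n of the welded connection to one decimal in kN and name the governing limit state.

35.6 kN (gross-section yield governs)

Weld metal: throat = 0.707×5 = 3.535 mm, L = 2×55 = 110 mm. φR_n = 0.75 × 0.6 × 480 × 3.535 × 110 = 84.0 kN.
Base metal shear (6 mm plate): yield φR_n = 1.0×0.6×300×6×110 = 118.8 kN; rupture φR_n = 0.75×0.6×450×6×110 = 133.7 kN; take 118.8 kN (yield).
Tension yield (gross): A_g = 22×6 = 132 mm². φR_n = 0.90 × 300 × 132 = 35.6 kN.
Governing: min(84.0, 118.8, 35.6) = 35.6 kN → gross-section yield.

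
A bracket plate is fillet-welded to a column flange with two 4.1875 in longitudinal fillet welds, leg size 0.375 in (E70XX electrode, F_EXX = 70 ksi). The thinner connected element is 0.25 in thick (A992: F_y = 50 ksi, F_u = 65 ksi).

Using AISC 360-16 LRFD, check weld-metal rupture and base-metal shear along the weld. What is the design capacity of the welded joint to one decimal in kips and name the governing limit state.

Weld metal: throat = 0.707×0.375 = 0.26513 in, L = 2×4.1875 = 8.375 in. φR_n = 0.75 × 0.6 × 70 × 0.26513 × 8.375 = 69.9 kips.
Base metal shear (0.25 in plate): yield φR_n = 1.0×0.6×50×0.25×8.375 = 62.8 kips; rupture φR_n = 0.75×0.6×65×0.25×8.375 = 61.2 kips; take 61.2 kips (rupture).
Governing: min(69.9, 61.2) = 61.2 kips → base-metal shear.

61.2 kips (base-metal shear governs)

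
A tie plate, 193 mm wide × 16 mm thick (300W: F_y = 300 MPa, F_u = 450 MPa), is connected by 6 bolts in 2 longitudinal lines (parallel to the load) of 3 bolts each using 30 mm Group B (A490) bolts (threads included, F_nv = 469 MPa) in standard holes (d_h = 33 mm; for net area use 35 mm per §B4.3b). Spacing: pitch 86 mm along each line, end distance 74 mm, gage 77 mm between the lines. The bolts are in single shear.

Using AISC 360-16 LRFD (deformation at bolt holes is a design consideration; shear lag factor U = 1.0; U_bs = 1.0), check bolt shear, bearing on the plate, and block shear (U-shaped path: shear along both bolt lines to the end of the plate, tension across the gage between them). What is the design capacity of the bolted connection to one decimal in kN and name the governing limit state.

1253.9 kN (block shear governs)

Bolt shear: A_b = π(30)²/4 = 706.86 mm². φR_n = 0.75 × 469 × 706.86 × 6 × 1 = 1491.8 kN.
Bearing (16 mm plate, F_u = 450 MPa): end bolts L_c = 74 − 33/2 = 57.5, R_n = min(1.2×57.5×16×450, 2.4×30×16×450) = 496.8 kN/bolt; interior L_c = 86 − 33 = 53, R_n = 457.92 kN/bolt. φR_n = 0.75 × (2×496.8 + 4×457.92) = 2119.0 kN.
Block shear: shear path 2×[74+2×86] = 2×246 mm, A_gv = 7872, A_nv = 2×(246 − 2.5×35)×16 = 5072 mm²; tension across gage: (77 − 1×35)×16 = 672 mm². R_n = min(0.6×450×5072, 0.6×300×7872) + 1.0×450×672 = min(1369.4, 1417) + 302.4 = 1671.8 kN. φR_n = 0.75 × 1671.8 = 1253.9 kN.
Governing: min(1491.8, 2119.0, 1253.9) = 1253.9 kN → block shear.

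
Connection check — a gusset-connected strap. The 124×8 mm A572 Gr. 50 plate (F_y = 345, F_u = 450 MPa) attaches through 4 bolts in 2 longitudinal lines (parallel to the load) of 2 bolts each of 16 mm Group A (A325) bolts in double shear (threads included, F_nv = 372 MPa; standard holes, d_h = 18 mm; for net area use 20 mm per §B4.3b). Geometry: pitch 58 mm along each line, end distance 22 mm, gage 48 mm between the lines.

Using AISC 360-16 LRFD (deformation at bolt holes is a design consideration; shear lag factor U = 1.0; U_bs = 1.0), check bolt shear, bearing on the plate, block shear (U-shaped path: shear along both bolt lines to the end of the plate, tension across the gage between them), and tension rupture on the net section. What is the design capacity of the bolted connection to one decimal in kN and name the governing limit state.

226.8 kN (net-section rupture governs)

Bolt shear: A_b = π(16)²/4 = 201.06 mm². φR_n = 0.75 × 372 × 201.06 × 4 × 2 = 448.8 kN.
Bearing (8 mm plate, F_u = 450 MPa): end bolts L_c = 22 − 18/2 = 13, R_n = min(1.2×13×8×450, 2.4×16×8×450) = 56.16 kN/bolt; interior L_c = 58 − 18 = 40, R_n = 138.24 kN/bolt. φR_n = 0.75 × (2×56.16 + 2×138.24) = 291.6 kN.
Block shear: shear path 2×[22+1×58] = 2×80 mm, A_gv = 1280, A_nv = 2×(80 − 1.5×20)×8 = 800 mm²; tension across gage: (48 − 1×20)×8 = 224 mm². R_n = min(0.6×450×800, 0.6×345×1280) + 1.0×450×224 = min(216, 264.96) + 100.8 = 316.8 kN. φR_n = 0.75 × 316.8 = 237.6 kN.
Tension rupture (net): A_n = (124 − 2×20)×8 = 672 mm² (U = 1.0, A_e = A_n). φR_n = 0.75 × 450 × 672 = 226.8 kN.
Governing: min(448.8, 291.6, 237.6, 226.8) = 226.8 kN → net-section rupture.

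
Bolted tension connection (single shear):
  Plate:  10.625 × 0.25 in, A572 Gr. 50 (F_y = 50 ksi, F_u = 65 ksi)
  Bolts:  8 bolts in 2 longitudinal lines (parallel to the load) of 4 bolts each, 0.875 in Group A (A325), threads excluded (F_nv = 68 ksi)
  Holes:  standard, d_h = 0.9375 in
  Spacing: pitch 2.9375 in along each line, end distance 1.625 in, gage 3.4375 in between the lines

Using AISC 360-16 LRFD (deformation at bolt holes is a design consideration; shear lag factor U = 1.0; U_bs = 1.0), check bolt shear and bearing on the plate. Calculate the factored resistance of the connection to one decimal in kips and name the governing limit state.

187.4 kips (bearing governs)

Bolt shear: A_b = π(0.875)²/4 = 0.60132 in². φR_n = 0.75 × 68 × 0.60132 × 8 × 1 = 245.3 kips.
Bearing (0.25 in plate, F_u = 65 ksi): end bolts L_c = 1.625 − 0.9375/2 = 1.15625, R_n = min(1.2×1.15625×0.25×65, 2.4×0.875×0.25×65) = 22.547 kips/bolt; interior L_c = 2.9375 − 0.9375 = 2, R_n = 34.125 kips/bolt. φR_n = 0.75 × (2×22.547 + 6×34.125) = 187.4 kips.
Governing: min(245.3, 187.4) = 187.4 kips → bearing.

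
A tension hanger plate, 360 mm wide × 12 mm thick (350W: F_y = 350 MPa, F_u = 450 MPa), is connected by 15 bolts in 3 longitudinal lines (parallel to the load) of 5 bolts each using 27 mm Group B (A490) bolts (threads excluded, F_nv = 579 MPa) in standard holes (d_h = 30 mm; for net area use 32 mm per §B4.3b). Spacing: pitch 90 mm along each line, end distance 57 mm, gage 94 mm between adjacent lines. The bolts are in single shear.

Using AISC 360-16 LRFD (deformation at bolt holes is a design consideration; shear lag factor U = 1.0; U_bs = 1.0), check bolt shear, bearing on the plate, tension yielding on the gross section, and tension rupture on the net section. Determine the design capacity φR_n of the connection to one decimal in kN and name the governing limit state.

1069.2 kN (net-section rupture governs)

Bolt shear: A_b = π(27)²/4 = 572.56 mm². φR_n = 0.75 × 579 × 572.56 × 15 × 1 = 3729.5 kN.
Bearing (12 mm plate, F_u = 450 MPa): end bolts L_c = 57 − 30/2 = 42, R_n = min(1.2×42×12×450, 2.4×27×12×450) = 272.16 kN/bolt; interior L_c = 90 − 30 = 60, R_n = 349.92 kN/bolt. φR_n = 0.75 × (3×272.16 + 12×349.92) = 3761.6 kN.
Tension yield (gross): A_g = 360×12 = 4320 mm². φR_n = 0.90 × 350 × 4320 = 1360.8 kN.
Tension rupture (net): A_n = (360 − 3×32)×12 = 3168 mm² (U = 1.0, A_e = A_n). φR_n = 0.75 × 450 × 3168 = 1069.2 kN.
Governing: min(3729.5, 3761.6, 1360.8, 1069.2) = 1069.2 kN → net-section rupture.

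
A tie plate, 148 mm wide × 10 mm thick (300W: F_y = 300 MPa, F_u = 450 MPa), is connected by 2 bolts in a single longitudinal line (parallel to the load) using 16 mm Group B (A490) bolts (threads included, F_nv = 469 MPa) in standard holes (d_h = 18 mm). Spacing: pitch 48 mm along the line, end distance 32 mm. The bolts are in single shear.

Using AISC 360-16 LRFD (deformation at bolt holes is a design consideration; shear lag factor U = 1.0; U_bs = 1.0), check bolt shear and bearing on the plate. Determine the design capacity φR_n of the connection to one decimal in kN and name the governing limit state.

141.4 kN (bolt shear governs)

Bolt shear: A_b = π(16)²/4 = 201.06 mm². φR_n = 0.75 × 469 × 201.06 × 2 × 1 = 141.4 kN.
Bearing (10 mm plate, F_u = 450 MPa): end bolts L_c = 32 − 18/2 = 23, R_n = min(1.2×23×10×450, 2.4×16×10×450) = 124.2 kN/bolt; interior L_c = 48 − 18 = 30, R_n = 162 kN/bolt. φR_n = 0.75 × (1×124.2 + 1×162) = 214.7 kN.
Governing: min(141.4, 214.7) = 141.4 kN → bolt shear.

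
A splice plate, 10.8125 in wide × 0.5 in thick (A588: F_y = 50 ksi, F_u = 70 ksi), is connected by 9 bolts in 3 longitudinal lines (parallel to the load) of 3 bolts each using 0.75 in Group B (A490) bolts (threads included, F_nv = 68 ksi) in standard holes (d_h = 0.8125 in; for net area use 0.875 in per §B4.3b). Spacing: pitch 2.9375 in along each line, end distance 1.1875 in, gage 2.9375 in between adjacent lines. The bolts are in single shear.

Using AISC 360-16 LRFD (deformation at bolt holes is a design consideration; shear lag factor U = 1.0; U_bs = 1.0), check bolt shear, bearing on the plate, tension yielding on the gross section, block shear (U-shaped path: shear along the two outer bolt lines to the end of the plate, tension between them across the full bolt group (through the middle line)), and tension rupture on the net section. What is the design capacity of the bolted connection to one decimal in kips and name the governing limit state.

202.8 kips (bolt shear governs)

Bolt shear: A_b = π(0.75)²/4 = 0.44179 in². φR_n = 0.75 × 68 × 0.44179 × 9 × 1 = 202.8 kips.
Bearing (0.5 in plate, F_u = 70 ksi): end bolts L_c = 1.1875 − 0.8125/2 = 0.78125, R_n = min(1.2×0.78125×0.5×70, 2.4×0.75×0.5×70) = 32.813 kips/bolt; interior L_c = 2.9375 − 0.8125 = 2.125, R_n = 63 kips/bolt. φR_n = 0.75 × (3×32.813 + 6×63) = 357.3 kips.
Tension yield (gross): A_g = 10.8125×0.5 = 5.4063 in². φR_n = 0.90 × 50 × 5.4063 = 243.3 kips.
Block shear: shear path 2×[1.1875+2×2.9375] = 2×7.0625 in, A_gv = 7.0625, A_nv = 2×(7.0625 − 2.5×0.875)×0.5 = 4.875 in²; tension across gage: (5.875 − 2×0.875)×0.5 = 2.0625 in². R_n = min(0.6×70×4.875, 0.6×50×7.0625) + 1.0×70×2.0625 = min(204.75, 211.88) + 144.38 = 349.13 kips. φR_n = 0.75 × 349.13 = 261.8 kips.
Tension rupture (net): A_n = (10.8125 − 3×0.875)×0.5 = 4.0938 in² (U = 1.0, A_e = A_n). φR_n = 0.75 × 70 × 4.0938 = 214.9 kips.
Governing: min(202.8, 357.3, 243.3, 261.8, 214.9) = 202.8 kips → bolt shear.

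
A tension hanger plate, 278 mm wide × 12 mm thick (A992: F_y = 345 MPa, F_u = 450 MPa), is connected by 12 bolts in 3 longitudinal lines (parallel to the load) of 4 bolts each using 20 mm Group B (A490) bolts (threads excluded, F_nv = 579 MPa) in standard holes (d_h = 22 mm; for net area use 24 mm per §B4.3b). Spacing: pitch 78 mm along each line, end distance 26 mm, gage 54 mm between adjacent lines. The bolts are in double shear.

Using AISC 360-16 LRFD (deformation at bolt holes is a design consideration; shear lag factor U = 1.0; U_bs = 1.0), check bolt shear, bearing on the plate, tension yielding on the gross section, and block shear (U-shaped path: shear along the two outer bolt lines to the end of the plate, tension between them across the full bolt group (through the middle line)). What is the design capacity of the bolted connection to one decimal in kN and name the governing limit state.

1035.8 kN (gross-section yield governs)

Bolt shear: A_b = π(20)²/4 = 314.16 mm². φR_n = 0.75 × 579 × 314.16 × 12 × 2 = 3274.2 kN.
Bearing (12 mm plate, F_u = 450 MPa): end bolts L_c = 26 − 22/2 = 15, R_n = min(1.2×15×12×450, 2.4×20×12×450) = 97.2 kN/bolt; interior L_c = 78 − 22 = 56, R_n = 259.2 kN/bolt. φR_n = 0.75 × (3×97.2 + 9×259.2) = 1968.3 kN.
Tension yield (gross): A_g = 278×12 = 3336 mm². φR_n = 0.90 × 345 × 3336 = 1035.8 kN.
Block shear: shear path 2×[26+3×78] = 2×260 mm, A_gv = 6240, A_nv = 2×(260 − 3.5×24)×12 = 4224 mm²; tension across gage: (108 − 2×24)×12 = 720 mm². R_n = min(0.6×450×4224, 0.6×345×6240) + 1.0×450×720 = min(1140.5, 1291.7) + 324 = 1464.5 kN. φR_n = 0.75 × 1464.5 = 1098.4 kN.
Governing: min(3274.2, 1968.3, 1035.8, 1098.4) = 1035.8 kN → gross-section yield.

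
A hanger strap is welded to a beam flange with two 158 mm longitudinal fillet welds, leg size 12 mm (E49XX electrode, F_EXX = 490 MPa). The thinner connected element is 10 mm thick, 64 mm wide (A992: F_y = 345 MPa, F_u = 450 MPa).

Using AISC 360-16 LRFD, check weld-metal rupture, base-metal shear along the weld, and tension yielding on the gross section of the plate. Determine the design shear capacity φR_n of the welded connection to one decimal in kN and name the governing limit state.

198.7 kN (gross-section yield governs)

Weld metal: throat = 0.707×12 = 8.484 mm, L = 2×158 = 316 mm. φR_n = 0.75 × 0.6 × 490 × 8.484 × 316 = 591.1 kN.
Base metal shear (10 mm plate): yield φR_n = 1.0×0.6×345×10×316 = 654.1 kN; rupture φR_n = 0.75×0.6×450×10×316 = 639.9 kN; take 639.9 kN (rupture).
Tension yield (gross): A_g = 64×10 = 640 mm². φR_n = 0.90 × 345 × 640 = 198.7 kN.
Governing: min(591.1, 639.9, 198.7) = 198.7 kN → gross-section yield.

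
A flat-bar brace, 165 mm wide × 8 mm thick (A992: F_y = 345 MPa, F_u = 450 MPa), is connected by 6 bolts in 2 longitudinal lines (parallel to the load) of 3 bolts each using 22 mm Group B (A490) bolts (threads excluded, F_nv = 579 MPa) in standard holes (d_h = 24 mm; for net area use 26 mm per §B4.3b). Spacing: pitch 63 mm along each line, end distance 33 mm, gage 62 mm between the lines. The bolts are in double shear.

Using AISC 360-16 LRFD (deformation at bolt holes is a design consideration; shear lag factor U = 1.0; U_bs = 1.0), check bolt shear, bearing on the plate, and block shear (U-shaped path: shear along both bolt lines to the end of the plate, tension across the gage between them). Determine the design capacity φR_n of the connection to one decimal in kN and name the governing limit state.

401.8 kN (block shear governs)

Bolt shear: A_b = π(22)²/4 = 380.13 mm². φR_n = 0.75 × 579 × 380.13 × 6 × 2 = 1980.9 kN.
Bearing (8 mm plate, F_u = 450 MPa): end bolts L_c = 33 − 24/2 = 21, R_n = min(1.2×21×8×450, 2.4×22×8×450) = 90.72 kN/bolt; interior L_c = 63 − 24 = 39, R_n = 168.48 kN/bolt. φR_n = 0.75 × (2×90.72 + 4×168.48) = 641.5 kN.
Block shear: shear path 2×[33+2×63] = 2×159 mm, A_gv = 2544, A_nv = 2×(159 − 2.5×26)×8 = 1504 mm²; tension across gage: (62 − 1×26)×8 = 288 mm². R_n = min(0.6×450×1504, 0.6×345×2544) + 1.0×450×288 = min(406.08, 526.61) + 129.6 = 535.68 kN. φR_n = 0.75 × 535.68 = 401.8 kN.
Governing: min(1980.9, 641.5, 401.8) = 401.8 kN → block shear.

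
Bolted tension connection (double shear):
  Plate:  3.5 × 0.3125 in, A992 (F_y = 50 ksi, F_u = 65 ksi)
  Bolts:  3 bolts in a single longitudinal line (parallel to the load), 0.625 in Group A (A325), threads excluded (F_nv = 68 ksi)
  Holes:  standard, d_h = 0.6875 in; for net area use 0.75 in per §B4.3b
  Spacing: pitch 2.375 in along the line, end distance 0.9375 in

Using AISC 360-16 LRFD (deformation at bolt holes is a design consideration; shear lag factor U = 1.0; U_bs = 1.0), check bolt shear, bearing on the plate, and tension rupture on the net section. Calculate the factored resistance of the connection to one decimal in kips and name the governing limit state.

41.9 kips (net-section rupture governs)

Bolt shear: A_b = π(0.625)²/4 = 0.3068 in². φR_n = 0.75 × 68 × 0.3068 × 3 × 2 = 93.9 kips.
Bearing (0.3125 in plate, F_u = 65 ksi): end bolts L_c = 0.9375 − 0.6875/2 = 0.59375, R_n = min(1.2×0.59375×0.3125×65, 2.4×0.625×0.3125×65) = 14.473 kips/bolt; interior L_c = 2.375 − 0.6875 = 1.6875, R_n = 30.469 kips/bolt. φR_n = 0.75 × (1×14.473 + 2×30.469) = 56.6 kips.
Tension rupture (net): A_n = (3.5 − 1×0.75)×0.3125 = 0.85938 in² (U = 1.0, A_e = A_n). φR_n = 0.75 × 65 × 0.85938 = 41.9 kips.
Governing: min(93.9, 56.6, 41.9) = 41.9 kips → net-section rupture.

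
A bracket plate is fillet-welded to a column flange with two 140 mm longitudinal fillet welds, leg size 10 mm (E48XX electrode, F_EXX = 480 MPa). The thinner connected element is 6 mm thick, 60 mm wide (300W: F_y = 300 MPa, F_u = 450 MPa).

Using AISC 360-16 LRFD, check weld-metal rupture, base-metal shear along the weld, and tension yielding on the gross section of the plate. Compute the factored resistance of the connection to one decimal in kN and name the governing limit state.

97.2 kN (gross-section yield governs)

Weld metal: throat = 0.707×10 = 7.07 mm, L = 2×140 = 280 mm. φR_n = 0.75 × 0.6 × 480 × 7.07 × 280 = 427.6 kN.
Base metal shear (6 mm plate): yield φR_n = 1.0×0.6×300×6×280 = 302.4 kN; rupture φR_n = 0.75×0.6×450×6×280 = 340.2 kN; take 302.4 kN (yield).
Tension yield (gross): A_g = 60×6 = 360 mm². φR_n = 0.90 × 300 × 360 = 97.2 kN.
Governing: min(427.6, 302.4, 97.2) = 97.2 kN → gross-section yield.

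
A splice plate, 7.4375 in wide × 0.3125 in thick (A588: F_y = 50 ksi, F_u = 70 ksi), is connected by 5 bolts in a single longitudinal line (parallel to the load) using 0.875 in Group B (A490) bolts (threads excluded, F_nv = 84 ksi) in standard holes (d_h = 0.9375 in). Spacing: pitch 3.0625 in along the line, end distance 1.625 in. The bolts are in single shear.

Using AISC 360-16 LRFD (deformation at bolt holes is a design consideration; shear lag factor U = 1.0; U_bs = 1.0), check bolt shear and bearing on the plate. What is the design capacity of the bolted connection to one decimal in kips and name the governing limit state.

160.6 kips (bearing governs)

Bolt shear: A_b = π(0.875)²/4 = 0.60132 in². φR_n = 0.75 × 84 × 0.60132 × 5 × 1 = 189.4 kips.
Bearing (0.3125 in plate, F_u = 70 ksi): end bolts L_c = 1.625 − 0.9375/2 = 1.15625, R_n = min(1.2×1.15625×0.3125×70, 2.4×0.875×0.3125×70) = 30.352 kips/bolt; interior L_c = 3.0625 − 0.9375 = 2.125, R_n = 45.938 kips/bolt. φR_n = 0.75 × (1×30.352 + 4×45.938) = 160.6 kips.
Governing: min(189.4, 160.6) = 160.6 kips → bearing.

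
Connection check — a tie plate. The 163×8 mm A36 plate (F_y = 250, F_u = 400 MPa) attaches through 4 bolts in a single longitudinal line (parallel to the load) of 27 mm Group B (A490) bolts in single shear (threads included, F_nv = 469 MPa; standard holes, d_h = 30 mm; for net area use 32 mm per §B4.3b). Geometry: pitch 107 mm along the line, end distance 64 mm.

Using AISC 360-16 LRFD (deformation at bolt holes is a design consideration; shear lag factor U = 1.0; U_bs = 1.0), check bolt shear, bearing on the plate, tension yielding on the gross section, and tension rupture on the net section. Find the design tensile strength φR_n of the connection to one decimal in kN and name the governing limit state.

Bolt shear: A_b = π(27)²/4 = 572.56 mm². φR_n = 0.75 × 469 × 572.56 × 4 × 1 = 805.6 kN.
Bearing (8 mm plate, F_u = 400 MPa): end bolts L_c = 64 − 30/2 = 49, R_n = min(1.2×49×8×400, 2.4×27×8×400) = 188.16 kN/bolt; interior L_c = 107 − 30 = 77, R_n = 207.36 kN/bolt. φR_n = 0.75 × (1×188.16 + 3×207.36) = 607.7 kN.
Tension yield (gross): A_g = 163×8 = 1304 mm². φR_n = 0.90 × 250 × 1304 = 293.4 kN.
Tension rupture (net): A_n = (163 − 1×32)×8 = 1048 mm² (U = 1.0, A_e = A_n). φR_n = 0.75 × 400 × 1048 = 314.4 kN.
Governing: min(805.6, 607.7, 293.4, 314.4) = 293.4 kN → gross-section yield.

293.4 kN (gross-section yield governs)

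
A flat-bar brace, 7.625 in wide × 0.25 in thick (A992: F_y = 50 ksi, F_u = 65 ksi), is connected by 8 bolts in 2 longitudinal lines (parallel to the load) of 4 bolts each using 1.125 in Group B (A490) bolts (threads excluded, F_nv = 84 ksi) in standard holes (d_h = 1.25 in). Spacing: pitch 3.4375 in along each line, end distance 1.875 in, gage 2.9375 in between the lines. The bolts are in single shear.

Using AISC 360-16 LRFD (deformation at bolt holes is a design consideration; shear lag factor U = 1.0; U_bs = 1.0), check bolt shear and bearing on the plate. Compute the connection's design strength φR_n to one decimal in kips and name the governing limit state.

228.5 kips (bearing governs)

Bolt shear: A_b = π(1.125)²/4 = 0.99402 in². φR_n = 0.75 × 84 × 0.99402 × 8 × 1 = 501.0 kips.
Bearing (0.25 in plate, F_u = 65 ksi): end bolts L_c = 1.875 − 1.25/2 = 1.25, R_n = min(1.2×1.25×0.25×65, 2.4×1.125×0.25×65) = 24.375 kips/bolt; interior L_c = 3.4375 − 1.25 = 2.1875, R_n = 42.656 kips/bolt. φR_n = 0.75 × (2×24.375 + 6×42.656) = 228.5 kips.
Governing: min(501.0, 228.5) = 228.5 kips → bearing.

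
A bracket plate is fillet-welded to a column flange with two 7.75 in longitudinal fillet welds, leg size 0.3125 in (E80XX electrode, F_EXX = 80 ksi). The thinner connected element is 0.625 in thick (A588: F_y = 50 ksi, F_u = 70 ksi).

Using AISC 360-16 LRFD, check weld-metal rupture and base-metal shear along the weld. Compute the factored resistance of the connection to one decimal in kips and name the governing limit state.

123.3 kips (weld metal governs)

Weld metal: throat = 0.707×0.3125 = 0.22094 in, L = 2×7.75 = 15.5 in. φR_n = 0.75 × 0.6 × 80 × 0.22094 × 15.5 = 123.3 kips.
Base metal shear (0.625 in plate): yield φR_n = 1.0×0.6×50×0.625×15.5 = 290.6 kips; rupture φR_n = 0.75×0.6×70×0.625×15.5 = 305.2 kips; take 290.6 kips (yield).
Governing: min(123.3, 290.6) = 123.3 kips → weld metal.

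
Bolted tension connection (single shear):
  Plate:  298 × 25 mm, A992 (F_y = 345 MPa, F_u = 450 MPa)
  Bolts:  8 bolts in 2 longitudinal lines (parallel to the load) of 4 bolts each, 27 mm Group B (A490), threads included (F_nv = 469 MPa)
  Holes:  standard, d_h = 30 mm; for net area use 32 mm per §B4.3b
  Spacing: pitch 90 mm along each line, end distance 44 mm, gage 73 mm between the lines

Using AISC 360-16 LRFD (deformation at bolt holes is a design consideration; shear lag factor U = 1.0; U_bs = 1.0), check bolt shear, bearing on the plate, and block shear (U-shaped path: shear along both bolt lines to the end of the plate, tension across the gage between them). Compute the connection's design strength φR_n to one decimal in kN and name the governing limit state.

Bolt shear: A_b = π(27)²/4 = 572.56 mm². φR_n = 0.75 × 469 × 572.56 × 8 × 1 = 1611.2 kN.
Bearing (25 mm plate, F_u = 450 MPa): end bolts L_c = 44 − 30/2 = 29, R_n = min(1.2×29×25×450, 2.4×27×25×450) = 391.5 kN/bolt; interior L_c = 90 − 30 = 60, R_n = 729 kN/bolt. φR_n = 0.75 × (2×391.5 + 6×729) = 3867.8 kN.
Block shear: shear path 2×[44+3×90] = 2×314 mm, A_gv = 15700, A_nv = 2×(314 − 3.5×32)×25 = 10100 mm²; tension across gage: (73 − 1×32)×25 = 1025 mm². R_n = min(0.6×450×10100, 0.6×345×15700) + 1.0×450×1025 = min(2727, 3249.9) + 461.25 = 3188.3 kN. φR_n = 0.75 × 3188.3 = 2391.2 kN.
Governing: min(1611.2, 3867.8, 2391.2) = 1611.2 kN → bolt shear.

1611.2 kN (bolt shear governs)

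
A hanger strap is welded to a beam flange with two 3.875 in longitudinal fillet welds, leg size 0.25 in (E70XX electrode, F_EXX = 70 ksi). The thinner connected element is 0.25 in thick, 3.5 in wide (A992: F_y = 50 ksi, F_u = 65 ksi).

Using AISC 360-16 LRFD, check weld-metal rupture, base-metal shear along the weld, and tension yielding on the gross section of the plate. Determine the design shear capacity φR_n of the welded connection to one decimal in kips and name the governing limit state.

39.4 kips (gross-section yield governs)

Weld metal: throat = 0.707×0.25 = 0.17675 in, L = 2×3.875 = 7.75 in. φR_n = 0.75 × 0.6 × 70 × 0.17675 × 7.75 = 43.1 kips.
Base metal shear (0.25 in plate): yield φR_n = 1.0×0.6×50×0.25×7.75 = 58.1 kips; rupture φR_n = 0.75×0.6×65×0.25×7.75 = 56.7 kips; take 56.7 kips (rupture).
Tension yield (gross): A_g = 3.5×0.25 = 0.875 in². φR_n = 0.90 × 50 × 0.875 = 39.4 kips.
Governing: min(43.1, 56.7, 39.4) = 39.4 kips → gross-section yield.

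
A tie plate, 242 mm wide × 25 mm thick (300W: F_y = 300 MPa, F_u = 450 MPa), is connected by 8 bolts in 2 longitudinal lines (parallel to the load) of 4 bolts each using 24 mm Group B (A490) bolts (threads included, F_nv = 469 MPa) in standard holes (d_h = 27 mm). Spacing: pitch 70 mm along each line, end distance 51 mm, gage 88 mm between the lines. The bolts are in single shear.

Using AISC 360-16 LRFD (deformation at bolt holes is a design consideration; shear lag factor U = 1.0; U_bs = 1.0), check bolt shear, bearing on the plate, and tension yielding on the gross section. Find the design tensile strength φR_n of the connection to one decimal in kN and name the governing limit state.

Bolt shear: A_b = π(24)²/4 = 452.39 mm². φR_n = 0.75 × 469 × 452.39 × 8 × 1 = 1273.0 kN.
Bearing (25 mm plate, F_u = 450 MPa): end bolts L_c = 51 − 27/2 = 37.5, R_n = min(1.2×37.5×25×450, 2.4×24×25×450) = 506.25 kN/bolt; interior L_c = 70 − 27 = 43, R_n = 580.5 kN/bolt. φR_n = 0.75 × (2×506.25 + 6×580.5) = 3371.6 kN.
Tension yield (gross): A_g = 242×25 = 6050 mm². φR_n = 0.90 × 300 × 6050 = 1633.5 kN.
Governing: min(1273.0, 3371.6, 1633.5) = 1273.0 kN → bolt shear.

1273.0 kN (bolt shear governs)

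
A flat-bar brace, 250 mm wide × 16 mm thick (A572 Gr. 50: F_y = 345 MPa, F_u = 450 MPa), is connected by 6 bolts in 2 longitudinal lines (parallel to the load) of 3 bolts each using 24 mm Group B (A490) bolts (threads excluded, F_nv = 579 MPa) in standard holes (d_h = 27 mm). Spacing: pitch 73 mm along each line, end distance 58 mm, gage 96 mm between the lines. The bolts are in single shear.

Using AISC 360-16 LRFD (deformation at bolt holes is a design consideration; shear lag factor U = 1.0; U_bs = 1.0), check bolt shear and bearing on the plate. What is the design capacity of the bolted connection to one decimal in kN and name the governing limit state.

1178.7 kN (bolt shear governs)

Bolt shear: A_b = π(24)²/4 = 452.39 mm². φR_n = 0.75 × 579 × 452.39 × 6 × 1 = 1178.7 kN.
Bearing (16 mm plate, F_u = 450 MPa): end bolts L_c = 58 − 27/2 = 44.5, R_n = min(1.2×44.5×16×450, 2.4×24×16×450) = 384.48 kN/bolt; interior L_c = 73 − 27 = 46, R_n = 397.44 kN/bolt. φR_n = 0.75 × (2×384.48 + 4×397.44) = 1769.0 kN.
Governing: min(1178.7, 1769.0) = 1178.7 kN → bolt shear.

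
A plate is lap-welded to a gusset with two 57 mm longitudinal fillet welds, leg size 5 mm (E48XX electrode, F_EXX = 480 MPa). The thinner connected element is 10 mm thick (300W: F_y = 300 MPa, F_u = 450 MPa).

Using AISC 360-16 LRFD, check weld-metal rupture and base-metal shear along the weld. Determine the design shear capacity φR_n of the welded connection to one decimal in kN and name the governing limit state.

Weld metal: throat = 0.707×5 = 3.535 mm, L = 2×57 = 114 mm. φR_n = 0.75 × 0.6 × 480 × 3.535 × 114 = 87.0 kN.
Base metal shear (10 mm plate): yield φR_n = 1.0×0.6×300×10×114 = 205.2 kN; rupture φR_n = 0.75×0.6×450×10×114 = 230.9 kN; take 205.2 kN (yield).
Governing: min(87.0, 205.2) = 87.0 kN → weld metal.

87.0 kN (weld metal governs)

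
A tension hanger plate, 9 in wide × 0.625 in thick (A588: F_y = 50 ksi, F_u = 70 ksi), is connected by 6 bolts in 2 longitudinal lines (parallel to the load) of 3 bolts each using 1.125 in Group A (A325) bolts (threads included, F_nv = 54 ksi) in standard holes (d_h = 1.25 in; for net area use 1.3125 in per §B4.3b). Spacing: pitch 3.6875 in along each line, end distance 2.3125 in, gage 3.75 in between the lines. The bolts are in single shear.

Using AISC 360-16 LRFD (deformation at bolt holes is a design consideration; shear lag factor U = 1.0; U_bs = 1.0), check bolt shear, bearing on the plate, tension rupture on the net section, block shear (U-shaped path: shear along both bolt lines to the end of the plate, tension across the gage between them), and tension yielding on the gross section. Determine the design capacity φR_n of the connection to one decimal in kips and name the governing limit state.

209.2 kips (net-section rupture governs)

Bolt shear: A_b = π(1.125)²/4 = 0.99402 in². φR_n = 0.75 × 54 × 0.99402 × 6 × 1 = 241.5 kips.
Bearing (0.625 in plate, F_u = 70 ksi): end bolts L_c = 2.3125 − 1.25/2 = 1.6875, R_n = min(1.2×1.6875×0.625×70, 2.4×1.125×0.625×70) = 88.594 kips/bolt; interior L_c = 3.6875 − 1.25 = 2.4375, R_n = 118.13 kips/bolt. φR_n = 0.75 × (2×88.594 + 4×118.13) = 487.3 kips.
Tension rupture (net): A_n = (9 − 2×1.3125)×0.625 = 3.9844 in² (U = 1.0, A_e = A_n). φR_n = 0.75 × 70 × 3.9844 = 209.2 kips.
Block shear: shear path 2×[2.3125+2×3.6875] = 2×9.6875 in, A_gv = 12.109, A_nv = 2×(9.6875 − 2.5×1.3125)×0.625 = 8.0078 in²; tension across gage: (3.75 − 1×1.3125)×0.625 = 1.5234 in². R_n = min(0.6×70×8.0078, 0.6×50×12.109) + 1.0×70×1.5234 = min(336.33, 363.27) + 106.64 = 442.97 kips. φR_n = 0.75 × 442.97 = 332.2 kips.
Tension yield (gross): A_g = 9×0.625 = 5.625 in². φR_n = 0.90 × 50 × 5.625 = 253.1 kips.
Governing: min(241.5, 487.3, 209.2, 332.2, 253.1) = 209.2 kips → net-section rupture.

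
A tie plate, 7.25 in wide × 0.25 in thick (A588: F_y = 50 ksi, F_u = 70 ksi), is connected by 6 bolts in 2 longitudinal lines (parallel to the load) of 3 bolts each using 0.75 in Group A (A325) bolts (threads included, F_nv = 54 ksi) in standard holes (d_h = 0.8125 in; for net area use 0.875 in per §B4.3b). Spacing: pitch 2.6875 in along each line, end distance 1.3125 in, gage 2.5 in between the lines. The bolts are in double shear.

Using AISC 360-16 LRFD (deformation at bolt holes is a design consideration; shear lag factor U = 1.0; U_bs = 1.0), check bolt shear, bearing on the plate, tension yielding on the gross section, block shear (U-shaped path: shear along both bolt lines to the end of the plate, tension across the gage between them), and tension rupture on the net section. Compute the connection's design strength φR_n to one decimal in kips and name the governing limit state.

Bolt shear: A_b = π(0.75)²/4 = 0.44179 in². φR_n = 0.75 × 54 × 0.44179 × 6 × 2 = 214.7 kips.
Bearing (0.25 in plate, F_u = 70 ksi): end bolts L_c = 1.3125 − 0.8125/2 = 0.90625, R_n = min(1.2×0.90625×0.25×70, 2.4×0.75×0.25×70) = 19.031 kips/bolt; interior L_c = 2.6875 − 0.8125 = 1.875, R_n = 31.5 kips/bolt. φR_n = 0.75 × (2×19.031 + 4×31.5) = 123.0 kips.
Tension yield (gross): A_g = 7.25×0.25 = 1.8125 in². φR_n = 0.90 × 50 × 1.8125 = 81.6 kips.
Block shear: shear path 2×[1.3125+2×2.6875] = 2×6.6875 in, A_gv = 3.3438, A_nv = 2×(6.6875 − 2.5×0.875)×0.25 = 2.25 in²; tension across gage: (2.5 − 1×0.875)×0.25 = 0.40625 in². R_n = min(0.6×70×2.25, 0.6×50×3.3438) + 1.0×70×0.40625 = min(94.5, 100.31) + 28.438 = 122.94 kips. φR_n = 0.75 × 122.94 = 92.2 kips.
Tension rupture (net): A_n = (7.25 − 2×0.875)×0.25 = 1.375 in² (U = 1.0, A_e = A_n). φR_n = 0.75 × 70 × 1.375 = 72.2 kips.
Governing: min(214.7, 123.0, 81.6, 92.2, 72.2) = 72.2 kips → net-section rupture.

72.2 kips (net-section rupture governs)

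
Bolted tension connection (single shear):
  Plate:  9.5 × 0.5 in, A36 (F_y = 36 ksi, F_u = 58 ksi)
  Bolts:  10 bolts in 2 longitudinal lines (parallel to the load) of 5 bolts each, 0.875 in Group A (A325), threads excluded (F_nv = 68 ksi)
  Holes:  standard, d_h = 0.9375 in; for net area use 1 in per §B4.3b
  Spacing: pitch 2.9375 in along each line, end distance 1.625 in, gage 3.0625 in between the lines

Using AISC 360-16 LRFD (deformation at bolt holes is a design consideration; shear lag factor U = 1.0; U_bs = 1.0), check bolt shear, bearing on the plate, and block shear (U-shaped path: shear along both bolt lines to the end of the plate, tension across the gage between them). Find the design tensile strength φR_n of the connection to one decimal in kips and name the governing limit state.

Bolt shear: A_b = π(0.875)²/4 = 0.60132 in². φR_n = 0.75 × 68 × 0.60132 × 10 × 1 = 306.7 kips.
Bearing (0.5 in plate, F_u = 58 ksi): end bolts L_c = 1.625 − 0.9375/2 = 1.15625, R_n = min(1.2×1.15625×0.5×58, 2.4×0.875×0.5×58) = 40.238 kips/bolt; interior L_c = 2.9375 − 0.9375 = 2, R_n = 60.9 kips/bolt. φR_n = 0.75 × (2×40.238 + 8×60.9) = 425.8 kips.
Block shear: shear path 2×[1.625+4×2.9375] = 2×13.375 in, A_gv = 13.375, A_nv = 2×(13.375 − 4.5×1)×0.5 = 8.875 in²; tension across gage: (3.0625 − 1×1)×0.5 = 1.0313 in². R_n = min(0.6×58×8.875, 0.6×36×13.375) + 1.0×58×1.0313 = min(308.85, 288.9) + 59.815 = 348.72 kips. φR_n = 0.75 × 348.72 = 261.5 kips.
Governing: min(306.7, 425.8, 261.5) = 261.5 kips → block shear.

261.5 kips (block shear governs)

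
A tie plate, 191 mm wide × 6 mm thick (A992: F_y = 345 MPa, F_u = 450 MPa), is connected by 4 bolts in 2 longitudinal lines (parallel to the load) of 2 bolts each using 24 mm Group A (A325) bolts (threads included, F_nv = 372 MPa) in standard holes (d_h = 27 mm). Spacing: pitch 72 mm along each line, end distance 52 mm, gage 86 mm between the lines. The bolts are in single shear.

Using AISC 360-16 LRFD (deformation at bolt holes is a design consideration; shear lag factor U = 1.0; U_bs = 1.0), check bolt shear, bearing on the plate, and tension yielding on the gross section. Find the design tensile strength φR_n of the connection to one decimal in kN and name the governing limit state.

355.8 kN (gross-section yield governs)

Bolt shear: A_b = π(24)²/4 = 452.39 mm². φR_n = 0.75 × 372 × 452.39 × 4 × 1 = 504.9 kN.
Bearing (6 mm plate, F_u = 450 MPa): end bolts L_c = 52 − 27/2 = 38.5, R_n = min(1.2×38.5×6×450, 2.4×24×6×450) = 124.74 kN/bolt; interior L_c = 72 − 27 = 45, R_n = 145.8 kN/bolt. φR_n = 0.75 × (2×124.74 + 2×145.8) = 405.8 kN.
Tension yield (gross): A_g = 191×6 = 1146 mm². φR_n = 0.90 × 345 × 1146 = 355.8 kN.
Governing: min(504.9, 405.8, 355.8) = 355.8 kN → gross-section yield.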